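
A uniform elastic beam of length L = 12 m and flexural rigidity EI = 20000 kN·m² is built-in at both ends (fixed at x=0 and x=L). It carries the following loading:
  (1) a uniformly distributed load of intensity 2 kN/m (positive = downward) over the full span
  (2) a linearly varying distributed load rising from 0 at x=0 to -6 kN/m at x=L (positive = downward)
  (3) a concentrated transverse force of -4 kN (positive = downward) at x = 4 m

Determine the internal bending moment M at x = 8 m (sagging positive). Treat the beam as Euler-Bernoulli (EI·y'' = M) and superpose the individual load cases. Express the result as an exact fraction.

M(8) = -1016/135 kN·m

Load 1 — uniform load w=2 kN/m over full span:
  M_1 = wLx/2 - wL²/12 - wx²/2 = 2·12·8/2 - 2·12²/12 - 2·8²/2 = 8 kN·m
Load 2 — triangular load w₀=-6 kN/m (0→w₀ over full span):
  M_2 = 3w₀Lx/20 - w₀L²/30 - w₀x³/(6L) = 3·(-6)·12·8/20 - (-6)·12²/30 - (-6)·8³/(6·12) = -224/15 kN·m
Load 3 — point force P=-4 kN at a=4 m (b=L-a=8):
  M_3 = Pa²(a+3b)(L-x)/L³ - Pa²b/L²  [x>a] = (-4)·4²·(4+3·8)·(12-8)/12³ - (-4)·4²·8/12² = -16/27 kN·m
Superposition: M = Σ M_i = -1016/135 kN·m ≈ -7.525926 kN·m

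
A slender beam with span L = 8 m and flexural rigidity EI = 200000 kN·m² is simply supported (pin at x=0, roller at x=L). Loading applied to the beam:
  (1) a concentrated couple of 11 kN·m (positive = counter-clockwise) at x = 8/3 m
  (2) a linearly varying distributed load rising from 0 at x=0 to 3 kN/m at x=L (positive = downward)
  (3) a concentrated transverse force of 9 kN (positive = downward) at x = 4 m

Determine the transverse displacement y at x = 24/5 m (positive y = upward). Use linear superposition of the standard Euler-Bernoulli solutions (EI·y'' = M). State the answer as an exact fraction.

y(24/5) = -317371/439453125 m

Load 1 — applied couple M₀=11 kN·m at a=8/3 m (b=L-a=16/3):
  y_1 = (M₀x³/(6L)-M₀(x-a)²/2+C₁x)/EI  [x>a] with C₁=M₀(3b²-L²)/(6L)=44/9 = (11·(24/5)³/(6·8)-11·((24/5)-(8/3))²/2+(44/9)·(24/5))/200000 = 418/3515625 m
Load 2 — triangular load w₀=3 kN/m (0→w₀ over full span):
  y_2 = -w₀x(7L⁴-10L²x²+3x⁴)/(360LEI) = -3·(24/5)·(7·8⁴-10·8²·(24/5)²+3·(24/5)⁴)/(360·8·200000) = -18944/48828125 m
Load 3 — point force P=9 kN at a=4 m (b=L-a=4):
  y_3 = -Pa(L-x)(2Lx-a²-x²)/(6LEI)  [x>a] = -9·4·(8-(24/5))·(2·8·(24/5)-4²-(24/5)²)/(6·8·200000) = -177/390625 m
Superposition: y = Σ y_i = -317371/439453125 m ≈ -0.000722 m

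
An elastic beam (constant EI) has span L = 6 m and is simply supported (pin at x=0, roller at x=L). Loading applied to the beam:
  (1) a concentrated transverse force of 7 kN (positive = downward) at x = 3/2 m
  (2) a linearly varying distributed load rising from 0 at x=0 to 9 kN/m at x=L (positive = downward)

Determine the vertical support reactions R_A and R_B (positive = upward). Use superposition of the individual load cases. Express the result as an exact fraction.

R_A = 57/4 kN, R_B = 79/4 kN

Load 1 — point force P=7 kN at a=3/2 m (b=L-a=9/2):
  R_A = Pb/L = 7·(9/2)/6 = 21/4 kN
  R_B = Pa/L = 7·(3/2)/6 = 7/4 kN
Load 2 — triangular load w₀=9 kN/m (0→w₀ over full span):
  R_A = w₀L/6 = 9·6/6 = 9 kN
  R_B = w₀L/3 = 9·6/3 = 18 kN
Superposition: R_A = 57/4 kN, R_B = 79/4 kN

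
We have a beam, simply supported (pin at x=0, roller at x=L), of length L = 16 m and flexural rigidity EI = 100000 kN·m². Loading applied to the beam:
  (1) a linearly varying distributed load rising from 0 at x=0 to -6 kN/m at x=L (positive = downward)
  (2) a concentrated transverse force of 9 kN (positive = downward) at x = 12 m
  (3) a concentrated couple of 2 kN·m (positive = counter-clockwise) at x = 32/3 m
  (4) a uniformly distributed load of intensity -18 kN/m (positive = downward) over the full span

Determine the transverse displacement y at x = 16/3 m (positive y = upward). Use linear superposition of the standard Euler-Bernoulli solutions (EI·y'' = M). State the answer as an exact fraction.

y(16/3) = 114427/759375 m

Load 1 — triangular load w₀=-6 kN/m (0→w₀ over full span):
  y_1 = -w₀x(7L⁴-10L²x²+3x⁴)/(360LEI) = -(-6)·(16/3)·(7·16⁴-10·16²·(16/3)²+3·(16/3)⁴)/(360·16·100000) = 16384/759375 m
Load 2 — point force P=9 kN at a=12 m (b=L-a=4):
  y_2 = -Pbx(L²-b²-x²)/(6LEI)  [x≤a] = -9·4·(16/3)·(16²-4²-(16/3)²)/(6·16·100000) = -119/28125 m
Load 3 — applied couple M₀=2 kN·m at a=32/3 m (b=L-a=16/3):
  y_3 = (M₀x³/(6L)+C₁x)/EI  [x≤a] with C₁=M₀(3b²-L²)/(6L)=-32/9 = (2·(16/3)³/(6·16)+(-32/9)·(16/3))/100000 = -8/50625 m
Load 4 — uniform load w=-18 kN/m over full span:
  y_4 = -wx(L³-2Lx²+x³)/(24EI) = -(-18)·(16/3)·(16³-2·16·(16/3)²+(16/3)³)/(24·100000) = 11264/84375 m
Superposition: y = Σ y_i = 114427/759375 m ≈ 0.150686 m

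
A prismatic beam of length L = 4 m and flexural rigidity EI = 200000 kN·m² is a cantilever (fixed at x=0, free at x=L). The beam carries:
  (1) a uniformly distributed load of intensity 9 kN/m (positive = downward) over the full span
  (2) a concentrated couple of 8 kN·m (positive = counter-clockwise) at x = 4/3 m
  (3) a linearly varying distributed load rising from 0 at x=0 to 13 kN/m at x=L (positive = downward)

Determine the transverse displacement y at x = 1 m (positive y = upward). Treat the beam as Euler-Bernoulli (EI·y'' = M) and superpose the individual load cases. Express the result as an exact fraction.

y(1) = -27233/96000000 m

Load 1 — uniform load w=9 kN/m over full span:
  y_1 = -wx²(x²-4Lx+6L²)/(24EI) = -9·1²·(1²-4·4·1+6·4²)/(24·200000) = -243/1600000 m
Load 2 — applied couple M₀=8 kN·m at a=4/3 m (b=L-a=8/3):
  y_2 = M₀x²/(2EI)  [x≤a] = 8·1²/(2·200000) = 1/50000 m
Load 3 — triangular load w₀=13 kN/m (0→w₀ over full span):
  y_3 = (w₀Lx³/12-w₀L²x²/6-w₀x⁵/(120L))/EI = (13·4·1³/12-13·4²·1²/6-13·1⁵/(120·4))/200000 = -14573/96000000 m
Superposition: y = Σ y_i = -27233/96000000 m ≈ -0.000284 m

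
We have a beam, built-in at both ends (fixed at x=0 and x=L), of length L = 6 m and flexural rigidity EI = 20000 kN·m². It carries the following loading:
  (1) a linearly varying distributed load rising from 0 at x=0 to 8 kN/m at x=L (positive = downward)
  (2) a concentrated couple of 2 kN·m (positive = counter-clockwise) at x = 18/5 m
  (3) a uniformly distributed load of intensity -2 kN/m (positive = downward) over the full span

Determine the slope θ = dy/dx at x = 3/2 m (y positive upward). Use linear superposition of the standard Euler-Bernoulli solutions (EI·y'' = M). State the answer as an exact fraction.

Load 1 — triangular load w₀=8 kN/m (0→w₀ over full span):
  θ_1 = -w₀(2x(L-x)(L-2x)(x+2L)+x²(L-x)²)/(120LEI) = -8·(2·(3/2)·(6-(3/2))·(6-2·(3/2))·((3/2)+2·6)+(3/2)²·(6-(3/2))²)/(120·6·20000) = -1053/3200000 rad
Load 2 — applied couple M₀=2 kN·m at a=18/5 m (b=L-a=12/5):
  θ_2 = (R_Ax²/2 - M_Ax)/EI  [x≤a] with R_A=12/25, M_A=16/25 = ((12/25)·(3/2)²/2 - (16/25)·(3/2))/20000 = -21/1000000 rad
Load 3 — uniform load w=-2 kN/m over full span:
  θ_3 = -wx(L-x)(L-2x)/(12EI) = -(-2)·(3/2)·(6-(3/2))·(6-2·(3/2))/(12·20000) = 27/160000 rad
Superposition: θ = Σ θ_i = -2901/16000000 rad ≈ -0.000181 rad

θ(3/2) = -2901/16000000 rad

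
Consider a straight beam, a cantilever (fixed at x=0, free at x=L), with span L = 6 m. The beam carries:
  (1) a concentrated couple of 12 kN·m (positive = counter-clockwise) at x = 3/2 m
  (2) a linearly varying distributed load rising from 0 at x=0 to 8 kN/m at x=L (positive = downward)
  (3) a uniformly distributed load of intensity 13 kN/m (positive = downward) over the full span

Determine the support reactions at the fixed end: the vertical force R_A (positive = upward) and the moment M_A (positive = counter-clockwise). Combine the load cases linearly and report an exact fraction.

R_A = 102 kN, M_A = 318 kN·m

Load 1 — applied couple M₀=12 kN·m at a=3/2 m (b=L-a=9/2):
  R_A = 0 kN
  M_A = -M₀ = -12 kN·m
Load 2 — triangular load w₀=8 kN/m (0→w₀ over full span):
  R_A = w₀L/2 = 8·6/2 = 24 kN
  M_A = w₀L²/3 = 8·6²/3 = 96 kN·m
Load 3 — uniform load w=13 kN/m over full span:
  R_A = wL = 13·6 = 78 kN
  M_A = wL²/2 = 13·6²/2 = 234 kN·m
Superposition: R_A = 102 kN, M_A = 318 kN·m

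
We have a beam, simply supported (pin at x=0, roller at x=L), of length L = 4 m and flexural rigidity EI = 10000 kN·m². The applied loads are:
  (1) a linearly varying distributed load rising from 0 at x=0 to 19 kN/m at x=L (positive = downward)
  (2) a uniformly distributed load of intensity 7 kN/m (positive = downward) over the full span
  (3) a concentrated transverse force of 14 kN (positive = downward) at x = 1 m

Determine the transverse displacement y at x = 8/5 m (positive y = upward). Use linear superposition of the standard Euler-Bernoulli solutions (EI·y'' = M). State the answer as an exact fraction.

y(8/5) = -3035431/468750000 m

Load 1 — triangular load w₀=19 kN/m (0→w₀ over full span):
  y_1 = -w₀x(7L⁴-10L²x²+3x⁴)/(360LEI) = -19·(8/5)·(7·4⁴-10·4²·(8/5)²+3·(8/5)⁴)/(360·4·10000) = -86716/29296875 m
Load 2 — uniform load w=7 kN/m over full span:
  y_2 = -wx(L³-2Lx²+x³)/(24EI) = -7·(8/5)·(4³-2·4·(8/5)²+(8/5)³)/(24·10000) = -868/390625 m
Load 3 — point force P=14 kN at a=1 m (b=L-a=3):
  y_3 = -Pa(L-x)(2Lx-a²-x²)/(6LEI)  [x>a] = -14·1·(4-(8/5))·(2·4·(8/5)-1²-(8/5)²)/(6·4·10000) = -1617/1250000 m
Superposition: y = Σ y_i = -3035431/468750000 m ≈ -0.006476 m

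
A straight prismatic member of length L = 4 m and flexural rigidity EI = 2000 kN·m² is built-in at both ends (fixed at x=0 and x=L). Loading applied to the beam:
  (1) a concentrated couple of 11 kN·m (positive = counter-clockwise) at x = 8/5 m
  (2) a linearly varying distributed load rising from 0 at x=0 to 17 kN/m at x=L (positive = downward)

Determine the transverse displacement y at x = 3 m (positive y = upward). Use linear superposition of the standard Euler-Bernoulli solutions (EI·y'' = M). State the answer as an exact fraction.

Load 1 — applied couple M₀=11 kN·m at a=8/5 m (b=L-a=12/5):
  y_1 = (R_Ax³/6 - M_Ax²/2 - M₀(x-a)²/2)/EI  [x>a] with R_A=99/25, M_A=33/25 = ((99/25)·3³/6 - (33/25)·3²/2 - 11·(3-(8/5))²/2)/2000 = 11/20000 m
Load 2 — triangular load w₀=17 kN/m (0→w₀ over full span):
  y_2 = -w₀x²(L-x)²(x+2L)/(120LEI) = -17·3²·(4-3)²·(3+2·4)/(120·4·2000) = -561/320000 m
Superposition: y = Σ y_i = -77/64000 m ≈ -0.001203 m

y(3) = -77/64000 m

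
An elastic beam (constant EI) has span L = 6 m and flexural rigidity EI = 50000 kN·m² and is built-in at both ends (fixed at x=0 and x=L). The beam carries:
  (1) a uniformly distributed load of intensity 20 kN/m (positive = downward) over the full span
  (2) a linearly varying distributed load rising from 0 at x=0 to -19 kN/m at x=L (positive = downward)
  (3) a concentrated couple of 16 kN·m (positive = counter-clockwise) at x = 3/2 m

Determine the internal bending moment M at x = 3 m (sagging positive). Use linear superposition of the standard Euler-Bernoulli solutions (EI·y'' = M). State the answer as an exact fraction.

Load 1 — uniform load w=20 kN/m over full span:
  M_1 = wLx/2 - wL²/12 - wx²/2 = 20·6·3/2 - 20·6²/12 - 20·3²/2 = 30 kN·m
Load 2 — triangular load w₀=-19 kN/m (0→w₀ over full span):
  M_2 = 3w₀Lx/20 - w₀L²/30 - w₀x³/(6L) = 3·(-19)·6·3/20 - (-19)·6²/30 - (-19)·3³/(6·6) = -57/4 kN·m
Load 3 — applied couple M₀=16 kN·m at a=3/2 m (b=L-a=9/2):
  M_3 = R_Ax - M_A - M₀  [x>a] with R_A=3, M_A=-3 = 3·3 - (-3) - 16 = -4 kN·m
Superposition: M = Σ M_i = 47/4 kN·m ≈ 11.750000 kN·m

M(3) = 47/4 kN·m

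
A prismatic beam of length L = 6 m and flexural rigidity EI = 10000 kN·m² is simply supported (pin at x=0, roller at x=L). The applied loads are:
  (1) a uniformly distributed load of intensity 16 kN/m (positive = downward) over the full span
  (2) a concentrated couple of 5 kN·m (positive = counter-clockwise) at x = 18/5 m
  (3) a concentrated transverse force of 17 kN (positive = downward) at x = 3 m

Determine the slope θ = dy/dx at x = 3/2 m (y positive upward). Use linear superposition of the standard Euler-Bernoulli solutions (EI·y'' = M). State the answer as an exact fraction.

θ(3/2) = -2587/200000 rad

Load 1 — uniform load w=16 kN/m over full span:
  θ_1 = -w(L³-6Lx²+4x³)/(24EI) = -16·(6³-6·6·(3/2)²+4·(3/2)³)/(24·10000) = -99/10000 rad
Load 2 — applied couple M₀=5 kN·m at a=18/5 m (b=L-a=12/5):
  θ_2 = (M₀x²/(2L)+C₁)/EI  [x≤a] with C₁=M₀(3b²-L²)/(6L)=-13/5 = (5·(3/2)²/(2·6)+(-13/5))/10000 = -133/800000 rad
Load 3 — point force P=17 kN at a=3 m (b=L-a=3):
  θ_3 = -Pb(L²-b²-3x²)/(6LEI)  [x≤a] = -17·3·(6²-3²-3·(3/2)²)/(6·6·10000) = -459/160000 rad
Superposition: θ = Σ θ_i = -2587/200000 rad ≈ -0.012935 rad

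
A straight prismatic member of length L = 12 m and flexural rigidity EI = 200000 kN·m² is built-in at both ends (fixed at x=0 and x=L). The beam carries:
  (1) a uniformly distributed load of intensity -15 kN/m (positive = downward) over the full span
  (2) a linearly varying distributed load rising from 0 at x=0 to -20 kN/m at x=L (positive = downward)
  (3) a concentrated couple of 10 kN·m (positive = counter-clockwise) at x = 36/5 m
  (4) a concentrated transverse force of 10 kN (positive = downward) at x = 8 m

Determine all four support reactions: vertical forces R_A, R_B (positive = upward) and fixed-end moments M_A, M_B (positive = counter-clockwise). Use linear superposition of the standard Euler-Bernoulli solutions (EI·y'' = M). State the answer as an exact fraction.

Load 1 — uniform load w=-15 kN/m over full span:
  R_A = wL/2 = (-15)·12/2 = -90 kN
  M_A = wL²/12 = (-15)·12²/12 = -180 kN·m
  R_B = wL/2 = (-15)·12/2 = -90 kN
  M_B = -wL²/12 = -(-15)·12²/12 = 180 kN·m
Load 2 — triangular load w₀=-20 kN/m (0→w₀ over full span):
  R_A = 3w₀L/20 = 3·(-20)·12/20 = -36 kN
  M_A = w₀L²/30 = (-20)·12²/30 = -96 kN·m
  R_B = 7w₀L/20 = 7·(-20)·12/20 = -84 kN
  M_B = -w₀L²/20 = -(-20)·12²/20 = 144 kN·m
Load 3 — applied couple M₀=10 kN·m at a=36/5 m (b=L-a=24/5):
  R_A = 6M₀ab/L³ = 6·10·(36/5)·(24/5)/12³ = 6/5 kN
  M_A = M₀b(2a-b)/L² = 10·(24/5)·(2·(36/5)-(24/5))/12² = 16/5 kN·m
  R_B = -6M₀ab/L³ = -6·10·(36/5)·(24/5)/12³ = -6/5 kN
  M_B = M₀a(2b-a)/L² = 10·(36/5)·(2·(24/5)-(36/5))/12² = 6/5 kN·m
Load 4 — point force P=10 kN at a=8 m (b=L-a=4):
  R_A = Pb²(3a+b)/L³ = 10·4²·(3·8+4)/12³ = 70/27 kN
  M_A = Pab²/L² = 10·8·4²/12² = 80/9 kN·m
  R_B = Pa²(a+3b)/L³ = 10·8²·(8+3·4)/12³ = 200/27 kN
  M_B = -Pa²b/L² = -10·8²·4/12² = -160/9 kN·m
Superposition: R_A = -16498/135 kN, M_A = -11876/45 kN·m, R_B = -22652/135 kN, M_B = 13834/45 kN·m

R_A = -16498/135 kN, M_A = -11876/45 kN·m, R_B = -22652/135 kN, M_B = 13834/45 kN·m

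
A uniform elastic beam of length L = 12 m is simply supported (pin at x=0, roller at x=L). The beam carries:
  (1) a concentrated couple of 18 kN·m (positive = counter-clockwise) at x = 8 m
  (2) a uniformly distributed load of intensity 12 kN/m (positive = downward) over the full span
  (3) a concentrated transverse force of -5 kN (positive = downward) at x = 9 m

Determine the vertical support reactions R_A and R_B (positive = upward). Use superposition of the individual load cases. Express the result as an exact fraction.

Load 1 — applied couple M₀=18 kN·m at a=8 m (b=L-a=4):
  R_A = M₀/L = 18/12 = 3/2 kN
  R_B = -M₀/L = -18/12 = -3/2 kN
Load 2 — uniform load w=12 kN/m over full span:
  R_A = wL/2 = 12·12/2 = 72 kN
  R_B = wL/2 = 12·12/2 = 72 kN
Load 3 — point force P=-5 kN at a=9 m (b=L-a=3):
  R_A = Pb/L = (-5)·3/12 = -5/4 kN
  R_B = Pa/L = (-5)·9/12 = -15/4 kN
Superposition: R_A = 289/4 kN, R_B = 267/4 kN

R_A = 289/4 kN, R_B = 267/4 kN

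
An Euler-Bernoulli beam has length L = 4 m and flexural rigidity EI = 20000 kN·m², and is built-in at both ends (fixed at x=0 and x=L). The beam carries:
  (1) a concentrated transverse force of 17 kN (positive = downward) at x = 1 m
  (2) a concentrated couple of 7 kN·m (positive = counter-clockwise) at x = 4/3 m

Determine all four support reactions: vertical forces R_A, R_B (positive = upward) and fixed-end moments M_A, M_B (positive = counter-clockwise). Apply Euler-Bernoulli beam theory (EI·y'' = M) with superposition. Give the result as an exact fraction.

Load 1 — point force P=17 kN at a=1 m (b=L-a=3):
  R_A = Pb²(3a+b)/L³ = 17·3²·(3·1+3)/4³ = 459/32 kN
  M_A = Pab²/L² = 17·1·3²/4² = 153/16 kN·m
  R_B = Pa²(a+3b)/L³ = 17·1²·(1+3·3)/4³ = 85/32 kN
  M_B = -Pa²b/L² = -17·1²·3/4² = -51/16 kN·m
Load 2 — applied couple M₀=7 kN·m at a=4/3 m (b=L-a=8/3):
  R_A = 6M₀ab/L³ = 6·7·(4/3)·(8/3)/4³ = 7/3 kN
  M_A = M₀b(2a-b)/L² = 7·(8/3)·(2·(4/3)-(8/3))/4² = 0 kN·m
  R_B = -6M₀ab/L³ = -6·7·(4/3)·(8/3)/4³ = -7/3 kN
  M_B = M₀a(2b-a)/L² = 7·(4/3)·(2·(8/3)-(4/3))/4² = 7/3 kN·m
Superposition: R_A = 1601/96 kN, M_A = 153/16 kN·m, R_B = 31/96 kN, M_B = -41/48 kN·m

R_A = 1601/96 kN, M_A = 153/16 kN·m, R_B = 31/96 kN, M_B = -41/48 kN·m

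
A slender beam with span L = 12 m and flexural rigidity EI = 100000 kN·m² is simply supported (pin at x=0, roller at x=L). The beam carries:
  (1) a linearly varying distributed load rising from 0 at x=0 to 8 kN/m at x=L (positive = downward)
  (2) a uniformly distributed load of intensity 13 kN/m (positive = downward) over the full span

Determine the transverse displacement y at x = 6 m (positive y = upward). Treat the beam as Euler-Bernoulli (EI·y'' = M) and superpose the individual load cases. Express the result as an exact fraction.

y(6) = -459/10000 m

Load 1 — triangular load w₀=8 kN/m (0→w₀ over full span):
  y_1 = -w₀x(7L⁴-10L²x²+3x⁴)/(360LEI) = -8·6·(7·12⁴-10·12²·6²+3·6⁴)/(360·12·100000) = -27/2500 m
Load 2 — uniform load w=13 kN/m over full span:
  y_2 = -wx(L³-2Lx²+x³)/(24EI) = -13·6·(12³-2·12·6²+6³)/(24·100000) = -351/10000 m
Superposition: y = Σ y_i = -459/10000 m ≈ -0.045900 m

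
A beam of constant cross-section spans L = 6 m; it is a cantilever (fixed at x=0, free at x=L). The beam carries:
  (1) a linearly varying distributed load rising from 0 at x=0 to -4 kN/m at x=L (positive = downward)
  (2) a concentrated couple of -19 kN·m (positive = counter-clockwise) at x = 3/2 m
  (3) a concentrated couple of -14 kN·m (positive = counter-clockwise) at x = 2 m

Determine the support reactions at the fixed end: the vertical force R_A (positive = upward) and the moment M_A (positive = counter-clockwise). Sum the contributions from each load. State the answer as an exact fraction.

R_A = -12 kN, M_A = -15 kN·m

Load 1 — triangular load w₀=-4 kN/m (0→w₀ over full span):
  R_A = w₀L/2 = (-4)·6/2 = -12 kN
  M_A = w₀L²/3 = (-4)·6²/3 = -48 kN·m
Load 2 — applied couple M₀=-19 kN·m at a=3/2 m (b=L-a=9/2):
  R_A = 0 kN
  M_A = -M₀ = -(-19) = 19 kN·m
Load 3 — applied couple M₀=-14 kN·m at a=2 m (b=L-a=4):
  R_A = 0 kN
  M_A = -M₀ = -(-14) = 14 kN·m
Superposition: R_A = -12 kN, M_A = -15 kN·m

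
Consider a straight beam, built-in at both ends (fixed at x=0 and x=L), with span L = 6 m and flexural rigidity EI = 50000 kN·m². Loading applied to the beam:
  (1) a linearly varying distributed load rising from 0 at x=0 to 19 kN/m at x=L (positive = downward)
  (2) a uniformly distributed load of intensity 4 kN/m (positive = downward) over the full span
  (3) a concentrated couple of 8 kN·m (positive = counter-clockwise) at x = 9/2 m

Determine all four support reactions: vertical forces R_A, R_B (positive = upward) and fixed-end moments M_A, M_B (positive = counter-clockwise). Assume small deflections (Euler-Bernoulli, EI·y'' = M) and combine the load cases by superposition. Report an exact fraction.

R_A = 153/5 kN, M_A = 373/10 kN·m, R_B = 252/5 kN, M_B = -477/10 kN·m

Load 1 — triangular load w₀=19 kN/m (0→w₀ over full span):
  R_A = 3w₀L/20 = 3·19·6/20 = 171/10 kN
  M_A = w₀L²/30 = 19·6²/30 = 114/5 kN·m
  R_B = 7w₀L/20 = 7·19·6/20 = 399/10 kN
  M_B = -w₀L²/20 = -19·6²/20 = -171/5 kN·m
Load 2 — uniform load w=4 kN/m over full span:
  R_A = wL/2 = 4·6/2 = 12 kN
  M_A = wL²/12 = 4·6²/12 = 12 kN·m
  R_B = wL/2 = 4·6/2 = 12 kN
  M_B = -wL²/12 = -4·6²/12 = -12 kN·m
Load 3 — applied couple M₀=8 kN·m at a=9/2 m (b=L-a=3/2):
  R_A = 6M₀ab/L³ = 6·8·(9/2)·(3/2)/6³ = 3/2 kN
  M_A = M₀b(2a-b)/L² = 8·(3/2)·(2·(9/2)-(3/2))/6² = 5/2 kN·m
  R_B = -6M₀ab/L³ = -6·8·(9/2)·(3/2)/6³ = -3/2 kN
  M_B = M₀a(2b-a)/L² = 8·(9/2)·(2·(3/2)-(9/2))/6² = -3/2 kN·m
Superposition: R_A = 153/5 kN, M_A = 373/10 kN·m, R_B = 252/5 kN, M_B = -477/10 kN·m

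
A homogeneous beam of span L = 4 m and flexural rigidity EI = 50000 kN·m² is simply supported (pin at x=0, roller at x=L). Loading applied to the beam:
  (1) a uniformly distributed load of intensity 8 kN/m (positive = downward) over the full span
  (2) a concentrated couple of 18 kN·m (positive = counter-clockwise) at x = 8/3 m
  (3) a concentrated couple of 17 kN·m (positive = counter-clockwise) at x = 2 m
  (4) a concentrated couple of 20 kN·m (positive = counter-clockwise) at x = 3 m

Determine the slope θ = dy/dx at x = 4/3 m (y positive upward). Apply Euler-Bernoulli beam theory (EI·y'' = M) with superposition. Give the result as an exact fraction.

Load 1 — uniform load w=8 kN/m over full span:
  θ_1 = -w(L³-6Lx²+4x³)/(24EI) = -8·(4³-6·4·(4/3)²+4·(4/3)³)/(24·50000) = -52/253125 rad
Load 2 — applied couple M₀=18 kN·m at a=8/3 m (b=L-a=4/3):
  θ_2 = (M₀x²/(2L)+C₁)/EI  [x≤a] with C₁=M₀(3b²-L²)/(6L)=-8 = (18·(4/3)²/(2·4)+(-8))/50000 = -1/12500 rad
Load 3 — applied couple M₀=17 kN·m at a=2 m (b=L-a=2):
  θ_3 = (M₀x²/(2L)+C₁)/EI  [x≤a] with C₁=M₀(3b²-L²)/(6L)=-17/6 = (17·(4/3)²/(2·4)+(-17/6))/50000 = 17/900000 rad
Load 4 — applied couple M₀=20 kN·m at a=3 m (b=L-a=1):
  θ_4 = (M₀x²/(2L)+C₁)/EI  [x≤a] with C₁=M₀(3b²-L²)/(6L)=-65/6 = (20·(4/3)²/(2·4)+(-65/6))/50000 = -23/180000 rad
Superposition: θ = Σ θ_i = -1597/4050000 rad ≈ -0.000394 rad

θ(4/3) = -1597/4050000 rad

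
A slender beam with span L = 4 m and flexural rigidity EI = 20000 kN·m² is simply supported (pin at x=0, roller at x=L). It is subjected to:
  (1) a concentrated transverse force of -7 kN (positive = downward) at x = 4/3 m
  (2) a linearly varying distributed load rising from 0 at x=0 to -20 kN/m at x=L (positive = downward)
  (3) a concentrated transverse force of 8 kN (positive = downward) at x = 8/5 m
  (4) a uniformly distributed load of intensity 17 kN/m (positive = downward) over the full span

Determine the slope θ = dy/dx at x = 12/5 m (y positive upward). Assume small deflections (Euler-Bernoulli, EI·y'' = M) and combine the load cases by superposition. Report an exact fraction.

θ(12/5) = 9299/25312500 rad

Load 1 — point force P=-7 kN at a=4/3 m (b=L-a=8/3):
  θ_1 = -Pa(2L²-6Lx+3x²+a²)/(6LEI)  [x>a] = -(-7)·(4/3)·(2·4²-6·4·(12/5)+3·(12/5)²+(4/3)²)/(6·4·20000) = -161/1265625 rad
Load 2 — triangular load w₀=-20 kN/m (0→w₀ over full span):
  θ_2 = -w₀(7L⁴-30L²x²+15x⁴)/(360LEI) = -(-20)·(7·4⁴-30·4²·(12/5)²+15·(12/5)⁴)/(360·4·20000) = -232/703125 rad
Load 3 — point force P=8 kN at a=8/5 m (b=L-a=12/5):
  θ_3 = -Pa(2L²-6Lx+3x²+a²)/(6LEI)  [x>a] = -8·(8/5)·(2·4²-6·4·(12/5)+3·(12/5)²+(8/5)²)/(6·4·20000) = 12/78125 rad
Load 4 — uniform load w=17 kN/m over full span:
  θ_4 = -w(L³-6Lx²+4x³)/(24EI) = -17·(4³-6·4·(12/5)²+4·(12/5)³)/(24·20000) = 629/937500 rad
Superposition: θ = Σ θ_i = 9299/25312500 rad ≈ 0.000367 rad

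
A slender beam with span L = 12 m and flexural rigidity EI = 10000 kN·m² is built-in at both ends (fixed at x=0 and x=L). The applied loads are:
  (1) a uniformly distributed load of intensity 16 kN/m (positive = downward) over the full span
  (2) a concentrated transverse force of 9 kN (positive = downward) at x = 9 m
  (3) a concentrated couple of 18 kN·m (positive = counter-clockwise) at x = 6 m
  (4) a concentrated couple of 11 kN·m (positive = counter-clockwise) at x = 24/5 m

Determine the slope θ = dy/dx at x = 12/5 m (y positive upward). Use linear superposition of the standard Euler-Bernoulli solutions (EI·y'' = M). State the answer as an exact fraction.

θ(12/5) = -291213/12500000 rad

Load 1 — uniform load w=16 kN/m over full span:
  θ_1 = -wx(L-x)(L-2x)/(12EI) = -16·(12/5)·(12-(12/5))·(12-2·(12/5))/(12·10000) = -1728/78125 rad
Load 2 — point force P=9 kN at a=9 m (b=L-a=3):
  θ_2 = -Pb²x(2aL-(3a+b)x)/(2L³EI)  [x≤a] = -9·3²·(12/5)·(2·9·12-(3·9+3)·(12/5))/(2·12³·10000) = -81/100000 rad
Load 3 — applied couple M₀=18 kN·m at a=6 m (b=L-a=6):
  θ_3 = (R_Ax²/2 - M_Ax)/EI  [x≤a] with R_A=9/4, M_A=9/2 = ((9/4)·(12/5)²/2 - (9/2)·(12/5))/10000 = -27/62500 rad
Load 4 — applied couple M₀=11 kN·m at a=24/5 m (b=L-a=36/5):
  θ_4 = (R_Ax²/2 - M_Ax)/EI  [x≤a] with R_A=33/25, M_A=33/25 = ((33/25)·(12/5)²/2 - (33/25)·(12/5))/10000 = 99/1562500 rad
Superposition: θ = Σ θ_i = -291213/12500000 rad ≈ -0.023297 rad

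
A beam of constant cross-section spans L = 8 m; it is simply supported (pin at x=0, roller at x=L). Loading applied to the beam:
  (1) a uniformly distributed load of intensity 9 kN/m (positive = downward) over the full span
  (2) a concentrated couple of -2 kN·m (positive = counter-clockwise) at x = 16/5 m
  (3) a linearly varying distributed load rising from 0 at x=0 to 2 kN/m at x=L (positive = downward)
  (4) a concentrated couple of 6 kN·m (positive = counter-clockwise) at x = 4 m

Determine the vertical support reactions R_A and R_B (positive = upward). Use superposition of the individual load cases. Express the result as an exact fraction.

R_A = 235/6 kN, R_B = 245/6 kN

Load 1 — uniform load w=9 kN/m over full span:
  R_A = wL/2 = 9·8/2 = 36 kN
  R_B = wL/2 = 9·8/2 = 36 kN
Load 2 — applied couple M₀=-2 kN·m at a=16/5 m (b=L-a=24/5):
  R_A = M₀/L = (-2)/8 = -1/4 kN
  R_B = -M₀/L = -(-2)/8 = 1/4 kN
Load 3 — triangular load w₀=2 kN/m (0→w₀ over full span):
  R_A = w₀L/6 = 2·8/6 = 8/3 kN
  R_B = w₀L/3 = 2·8/3 = 16/3 kN
Load 4 — applied couple M₀=6 kN·m at a=4 m (b=L-a=4):
  R_A = M₀/L = 6/8 = 3/4 kN
  R_B = -M₀/L = -6/8 = -3/4 kN
Superposition: R_A = 235/6 kN, R_B = 245/6 kN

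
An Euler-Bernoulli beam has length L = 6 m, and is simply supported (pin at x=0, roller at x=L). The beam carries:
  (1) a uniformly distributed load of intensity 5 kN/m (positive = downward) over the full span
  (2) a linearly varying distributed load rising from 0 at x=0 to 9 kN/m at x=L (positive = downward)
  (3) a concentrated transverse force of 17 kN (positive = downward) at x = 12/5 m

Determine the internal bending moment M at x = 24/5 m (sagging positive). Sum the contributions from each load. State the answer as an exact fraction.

Load 1 — uniform load w=5 kN/m over full span:
  M_1 = wx(L-x)/2 = 5·(24/5)·(6-(24/5))/2 = 72/5 kN·m
Load 2 — triangular load w₀=9 kN/m (0→w₀ over full span):
  M_2 = w₀Lx/6 - w₀x³/(6L) = 9·6·(24/5)/6 - 9·(24/5)³/(6·6) = 1944/125 kN·m
Load 3 — point force P=17 kN at a=12/5 m (b=L-a=18/5):
  M_3 = Pa(L-x)/L  [x>a] = 17·(12/5)·(6-(24/5))/6 = 204/25 kN·m
Superposition: M = Σ M_i = 4764/125 kN·m ≈ 38.112000 kN·m

M(24/5) = 4764/125 kN·m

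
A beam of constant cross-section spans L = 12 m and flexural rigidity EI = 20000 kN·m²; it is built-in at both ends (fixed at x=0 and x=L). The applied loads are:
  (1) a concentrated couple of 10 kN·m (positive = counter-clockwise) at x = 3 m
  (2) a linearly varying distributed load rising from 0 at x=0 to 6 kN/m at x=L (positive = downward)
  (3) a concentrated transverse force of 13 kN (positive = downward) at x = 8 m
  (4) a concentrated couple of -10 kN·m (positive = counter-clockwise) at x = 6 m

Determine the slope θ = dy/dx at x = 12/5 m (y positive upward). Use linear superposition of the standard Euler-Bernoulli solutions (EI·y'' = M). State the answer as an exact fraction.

θ(12/5) = -11047/4687500 rad

Load 1 — applied couple M₀=10 kN·m at a=3 m (b=L-a=9):
  θ_1 = (R_Ax²/2 - M_Ax)/EI  [x≤a] with R_A=15/16, M_A=-15/8 = ((15/16)·(12/5)²/2 - (-15/8)·(12/5))/20000 = 9/25000 rad
Load 2 — triangular load w₀=6 kN/m (0→w₀ over full span):
  θ_2 = -w₀(2x(L-x)(L-2x)(x+2L)+x²(L-x)²)/(120LEI) = -6·(2·(12/5)·(12-(12/5))·(12-2·(12/5))·((12/5)+2·12)+(12/5)²·(12-(12/5))²)/(120·12·20000) = -756/390625 rad
Load 3 — point force P=13 kN at a=8 m (b=L-a=4):
  θ_3 = -Pb²x(2aL-(3a+b)x)/(2L³EI)  [x≤a] = -13·4²·(12/5)·(2·8·12-(3·8+4)·(12/5))/(2·12³·20000) = -169/187500 rad
Load 4 — applied couple M₀=-10 kN·m at a=6 m (b=L-a=6):
  θ_4 = (R_Ax²/2 - M_Ax)/EI  [x≤a] with R_A=-5/4, M_A=-5/2 = ((-5/4)·(12/5)²/2 - (-5/2)·(12/5))/20000 = 3/25000 rad
Superposition: θ = Σ θ_i = -11047/4687500 rad ≈ -0.002357 rad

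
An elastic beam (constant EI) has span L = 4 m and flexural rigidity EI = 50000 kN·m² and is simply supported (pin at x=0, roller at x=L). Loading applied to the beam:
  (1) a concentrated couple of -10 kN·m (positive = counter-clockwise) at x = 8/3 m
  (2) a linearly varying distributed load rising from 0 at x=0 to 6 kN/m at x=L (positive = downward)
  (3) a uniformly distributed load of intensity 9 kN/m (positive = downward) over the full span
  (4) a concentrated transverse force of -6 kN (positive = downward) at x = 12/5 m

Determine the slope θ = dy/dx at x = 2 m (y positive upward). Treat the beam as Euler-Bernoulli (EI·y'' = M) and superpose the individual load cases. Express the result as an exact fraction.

Load 1 — applied couple M₀=-10 kN·m at a=8/3 m (b=L-a=4/3):
  θ_1 = (M₀x²/(2L)+C₁)/EI  [x≤a] with C₁=M₀(3b²-L²)/(6L)=40/9 = ((-10)·2²/(2·4)+(40/9))/50000 = -1/90000 rad
Load 2 — triangular load w₀=6 kN/m (0→w₀ over full span):
  θ_2 = -w₀(7L⁴-30L²x²+15x⁴)/(360LEI) = -6·(7·4⁴-30·4²·2²+15·2⁴)/(360·4·50000) = -7/750000 rad
Load 3 — uniform load w=9 kN/m over full span:
  θ_3 = -w(L³-6Lx²+4x³)/(24EI) = -9·(4³-6·4·2²+4·2³)/(24·50000) = 0 rad
Load 4 — point force P=-6 kN at a=12/5 m (b=L-a=8/5):
  θ_4 = -Pb(L²-b²-3x²)/(6LEI)  [x≤a] = -(-6)·(8/5)·(4²-(8/5)²-3·2²)/(6·4·50000) = 9/781250 rad
Superposition: θ = Σ θ_i = -251/28125000 rad ≈ -0.000009 rad

θ(2) = -251/28125000 rad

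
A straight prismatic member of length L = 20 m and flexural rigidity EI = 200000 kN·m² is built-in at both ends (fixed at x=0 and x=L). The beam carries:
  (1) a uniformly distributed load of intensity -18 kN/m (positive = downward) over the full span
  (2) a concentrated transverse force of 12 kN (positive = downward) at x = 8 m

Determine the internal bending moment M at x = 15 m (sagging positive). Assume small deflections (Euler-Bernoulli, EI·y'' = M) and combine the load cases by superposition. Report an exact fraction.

M(15) = -1923/25 kN·m

Load 1 — uniform load w=-18 kN/m over full span:
  M_1 = wLx/2 - wL²/12 - wx²/2 = (-18)·20·15/2 - (-18)·20²/12 - (-18)·15²/2 = -75 kN·m
Load 2 — point force P=12 kN at a=8 m (b=L-a=12):
  M_2 = Pa²(a+3b)(L-x)/L³ - Pa²b/L²  [x>a] = 12·8²·(8+3·12)·(20-15)/20³ - 12·8²·12/20² = -48/25 kN·m
Superposition: M = Σ M_i = -1923/25 kN·m ≈ -76.920000 kN·m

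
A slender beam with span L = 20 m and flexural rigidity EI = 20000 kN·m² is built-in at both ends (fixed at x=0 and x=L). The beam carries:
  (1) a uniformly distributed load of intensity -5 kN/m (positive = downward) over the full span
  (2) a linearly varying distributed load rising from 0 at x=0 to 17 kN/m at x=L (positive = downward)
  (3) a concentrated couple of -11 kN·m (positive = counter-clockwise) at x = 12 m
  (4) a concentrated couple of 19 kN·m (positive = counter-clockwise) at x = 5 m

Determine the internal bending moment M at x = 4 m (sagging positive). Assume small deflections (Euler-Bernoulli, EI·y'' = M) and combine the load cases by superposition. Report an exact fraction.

Load 1 — uniform load w=-5 kN/m over full span:
  M_1 = wLx/2 - wL²/12 - wx²/2 = (-5)·20·4/2 - (-5)·20²/12 - (-5)·4²/2 = 20/3 kN·m
Load 2 — triangular load w₀=17 kN/m (0→w₀ over full span):
  M_2 = 3w₀Lx/20 - w₀L²/30 - w₀x³/(6L) = 3·17·20·4/20 - 17·20²/30 - 17·4³/(6·20) = -476/15 kN·m
Load 3 — applied couple M₀=-11 kN·m at a=12 m (b=L-a=8):
  M_3 = R_Ax - M_A  [x≤a] with R_A=-99/125, M_A=-88/25 = (-99/125)·4 - (-88/25) = 44/125 kN·m
Load 4 — applied couple M₀=19 kN·m at a=5 m (b=L-a=15):
  M_4 = R_Ax - M_A  [x≤a] with R_A=171/160, M_A=-57/16 = (171/160)·4 - (-57/16) = 627/80 kN·m
Superposition: M = Σ M_i = -101263/6000 kN·m ≈ -16.877167 kN·m

M(4) = -101263/6000 kN·m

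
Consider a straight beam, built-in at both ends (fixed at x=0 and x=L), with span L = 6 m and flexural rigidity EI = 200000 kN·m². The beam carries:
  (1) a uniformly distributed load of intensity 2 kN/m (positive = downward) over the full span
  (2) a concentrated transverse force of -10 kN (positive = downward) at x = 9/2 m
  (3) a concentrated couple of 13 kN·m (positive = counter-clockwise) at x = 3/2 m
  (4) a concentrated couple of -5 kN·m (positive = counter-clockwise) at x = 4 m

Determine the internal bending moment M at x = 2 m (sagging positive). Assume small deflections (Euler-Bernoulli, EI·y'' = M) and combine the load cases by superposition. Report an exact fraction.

M(2) = -41/9 kN·m

Load 1 — uniform load w=2 kN/m over full span:
  M_1 = wLx/2 - wL²/12 - wx²/2 = 2·6·2/2 - 2·6²/12 - 2·2²/2 = 2 kN·m
Load 2 — point force P=-10 kN at a=9/2 m (b=L-a=3/2):
  M_2 = Pb²(3a+b)x/L³ - Pab²/L²  [x≤a] = (-10)·(3/2)²·(3·(9/2)+(3/2))·2/6³ - (-10)·(9/2)·(3/2)²/6² = -5/16 kN·m
Load 3 — applied couple M₀=13 kN·m at a=3/2 m (b=L-a=9/2):
  M_3 = R_Ax - M_A - M₀  [x>a] with R_A=39/16, M_A=-39/16 = (39/16)·2 - (-39/16) - 13 = -91/16 kN·m
Load 4 — applied couple M₀=-5 kN·m at a=4 m (b=L-a=2):
  M_4 = R_Ax - M_A  [x≤a] with R_A=-10/9, M_A=-5/3 = (-10/9)·2 - (-5/3) = -5/9 kN·m
Superposition: M = Σ M_i = -41/9 kN·m ≈ -4.555556 kN·m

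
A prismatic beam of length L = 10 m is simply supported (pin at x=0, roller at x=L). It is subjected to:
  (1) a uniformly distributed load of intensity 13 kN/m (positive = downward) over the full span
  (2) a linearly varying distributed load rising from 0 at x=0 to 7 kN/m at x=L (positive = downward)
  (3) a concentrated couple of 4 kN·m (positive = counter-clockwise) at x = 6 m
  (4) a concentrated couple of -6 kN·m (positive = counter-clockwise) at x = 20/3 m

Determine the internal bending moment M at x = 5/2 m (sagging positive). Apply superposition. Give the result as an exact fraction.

M(5/2) = 4759/32 kN·m

Load 1 — uniform load w=13 kN/m over full span:
  M_1 = wx(L-x)/2 = 13·(5/2)·(10-(5/2))/2 = 975/8 kN·m
Load 2 — triangular load w₀=7 kN/m (0→w₀ over full span):
  M_2 = w₀Lx/6 - w₀x³/(6L) = 7·10·(5/2)/6 - 7·(5/2)³/(6·10) = 875/32 kN·m
Load 3 — applied couple M₀=4 kN·m at a=6 m (b=L-a=4):
  M_3 = M₀x/L  [x≤a] = 4·(5/2)/10 = 1 kN·m
Load 4 — applied couple M₀=-6 kN·m at a=20/3 m (b=L-a=10/3):
  M_4 = M₀x/L  [x≤a] = (-6)·(5/2)/10 = -3/2 kN·m
Superposition: M = Σ M_i = 4759/32 kN·m ≈ 148.718750 kN·m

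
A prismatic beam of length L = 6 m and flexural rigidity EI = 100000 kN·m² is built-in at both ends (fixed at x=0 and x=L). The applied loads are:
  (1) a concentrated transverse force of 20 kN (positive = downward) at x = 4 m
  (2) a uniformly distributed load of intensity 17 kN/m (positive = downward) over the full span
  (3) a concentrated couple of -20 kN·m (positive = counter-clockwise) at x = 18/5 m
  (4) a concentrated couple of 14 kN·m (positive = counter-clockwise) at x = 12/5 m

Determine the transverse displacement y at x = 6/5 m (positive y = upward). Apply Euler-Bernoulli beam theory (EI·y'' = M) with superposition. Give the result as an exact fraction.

Load 1 — point force P=20 kN at a=4 m (b=L-a=2):
  y_1 = -Pb²x²(3aL-(3a+b)x)/(6L³EI)  [x≤a] = -20·2²·(6/5)²·(3·4·6-(3·4+2)·(6/5))/(6·6³·100000) = -23/468750 m
Load 2 — uniform load w=17 kN/m over full span:
  y_2 = -wx²(L-x)²/(24EI) = -17·(6/5)²·(6-(6/5))²/(24·100000) = -459/1953125 m
Load 3 — applied couple M₀=-20 kN·m at a=18/5 m (b=L-a=12/5):
  y_3 = (R_Ax³/6 - M_Ax²/2)/EI  [x≤a] with R_A=-24/5, M_A=-32/5 = ((-24/5)·(6/5)³/6 - (-32/5)·(6/5)²/2)/100000 = 63/1953125 m
Load 4 — applied couple M₀=14 kN·m at a=12/5 m (b=L-a=18/5):
  y_4 = (R_Ax³/6 - M_Ax²/2)/EI  [x≤a] with R_A=84/25, M_A=42/25 = ((84/25)·(6/5)³/6 - (42/25)·(6/5)²/2)/100000 = -189/78125000 m
Superposition: y = Σ y_i = -59587/234375000 m ≈ -0.000254 m

y(6/5) = -59587/234375000 m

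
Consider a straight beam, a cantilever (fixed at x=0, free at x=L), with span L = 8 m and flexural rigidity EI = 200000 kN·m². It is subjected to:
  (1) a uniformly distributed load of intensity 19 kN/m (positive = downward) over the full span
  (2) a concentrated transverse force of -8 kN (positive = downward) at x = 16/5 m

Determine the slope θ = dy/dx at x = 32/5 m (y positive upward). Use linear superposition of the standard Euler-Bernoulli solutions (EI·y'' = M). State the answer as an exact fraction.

θ(32/5) = -9184/1171875 rad

Load 1 — uniform load w=19 kN/m over full span:
  θ_1 = -wx(x²-3Lx+3L²)/(6EI) = -19·(32/5)·((32/5)²-3·8·(32/5)+3·8²)/(6·200000) = -9424/1171875 rad
Load 2 — point force P=-8 kN at a=16/5 m (b=L-a=24/5):
  θ_2 = -Pa²/(2EI)  [x>a] = -(-8)·(16/5)²/(2·200000) = 16/78125 rad
Superposition: θ = Σ θ_i = -9184/1171875 rad ≈ -0.007837 rad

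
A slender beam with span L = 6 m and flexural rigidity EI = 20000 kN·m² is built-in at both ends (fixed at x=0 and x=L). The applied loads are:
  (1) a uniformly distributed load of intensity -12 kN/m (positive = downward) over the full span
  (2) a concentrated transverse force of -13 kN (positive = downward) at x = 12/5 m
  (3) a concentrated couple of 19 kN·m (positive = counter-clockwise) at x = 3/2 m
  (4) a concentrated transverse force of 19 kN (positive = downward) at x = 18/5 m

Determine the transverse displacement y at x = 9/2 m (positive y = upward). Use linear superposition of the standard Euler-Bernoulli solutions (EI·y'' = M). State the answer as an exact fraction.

Load 1 — uniform load w=-12 kN/m over full span:
  y_1 = -wx²(L-x)²/(24EI) = -(-12)·(9/2)²·(6-(9/2))²/(24·20000) = 729/640000 m
Load 2 — point force P=-13 kN at a=12/5 m (b=L-a=18/5):
  y_2 = -Pa²(L-x)²(3bL-(3b+a)(L-x))/(6L³EI)  [x>a] = -(-13)·(12/5)²·(6-(9/2))²·(3·(18/5)·6-(3·(18/5)+(12/5))·(6-(9/2)))/(6·6³·20000) = 117/400000 m
Load 3 — applied couple M₀=19 kN·m at a=3/2 m (b=L-a=9/2):
  y_3 = (R_Ax³/6 - M_Ax²/2 - M₀(x-a)²/2)/EI  [x>a] with R_A=57/16, M_A=-57/16 = ((57/16)·(9/2)³/6 - (-57/16)·(9/2)²/2 - 19·((9/2)-(3/2))²/2)/20000 = 1197/5120000 m
Load 4 — point force P=19 kN at a=18/5 m (b=L-a=12/5):
  y_4 = -Pa²(L-x)²(3bL-(3b+a)(L-x))/(6L³EI)  [x>a] = -19·(18/5)²·(6-(9/2))²·(3·(12/5)·6-(3·(12/5)+(18/5))·(6-(9/2)))/(6·6³·20000) = -4617/8000000 m
Superposition: y = Σ y_i = 139293/128000000 m ≈ 0.001088 m

y(9/2) = 139293/128000000 m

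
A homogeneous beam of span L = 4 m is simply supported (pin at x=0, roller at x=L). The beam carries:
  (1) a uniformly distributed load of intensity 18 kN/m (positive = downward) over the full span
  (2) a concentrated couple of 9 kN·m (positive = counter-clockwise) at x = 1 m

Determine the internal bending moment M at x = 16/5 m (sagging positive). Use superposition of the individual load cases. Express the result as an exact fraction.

Load 1 — uniform load w=18 kN/m over full span:
  M_1 = wx(L-x)/2 = 18·(16/5)·(4-(16/5))/2 = 576/25 kN·m
Load 2 — applied couple M₀=9 kN·m at a=1 m (b=L-a=3):
  M_2 = M₀x/L - M₀  [x>a] = 9·(16/5)/4 - 9 = -9/5 kN·m
Superposition: M = Σ M_i = 531/25 kN·m ≈ 21.240000 kN·m

M(16/5) = 531/25 kN·m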